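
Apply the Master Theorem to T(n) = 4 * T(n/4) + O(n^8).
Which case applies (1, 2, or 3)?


The Master Theorem: T(n) = a*T(n/b) + O(n^c)
  a = 4, b = 4, c = 8
log_b(a) = log_4(4) = 1
Compare b^c with a: 4^8 = 65536 > 4, so c > log_b(a).
Since c > log_b(a), Case 3 applies.
T(n) = O(n^8)
Master Theorem case = 3


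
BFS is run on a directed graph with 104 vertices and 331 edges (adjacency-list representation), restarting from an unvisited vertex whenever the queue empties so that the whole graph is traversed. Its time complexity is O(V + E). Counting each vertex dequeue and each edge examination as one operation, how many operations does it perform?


A full BFS traversal dequeues each vertex exactly once and examines each directed edge exactly once.
V = 104 (vertex processing cost)
E = 331 (edge examination cost)
Total operations proportional to V + E = 104 + 331 = 435


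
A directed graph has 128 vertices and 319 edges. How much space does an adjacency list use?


Adjacency list: one list head per vertex + one entry per edge
Vertex heads: 128
Edge entries: 319
Total = 128 + 319 = 447


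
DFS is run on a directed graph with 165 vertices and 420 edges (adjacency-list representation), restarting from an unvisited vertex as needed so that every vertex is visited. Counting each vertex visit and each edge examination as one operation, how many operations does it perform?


A full DFS traversal processes each vertex exactly once (push/pop on stack).
Each directed edge is examined once.
V = 165, E = 420
V + E = 585


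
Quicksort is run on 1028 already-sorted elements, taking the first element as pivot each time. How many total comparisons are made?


Sum of comparisons per partition:
1027 + 1026 + ... + 1 + 0
= 1028 * (1028 - 1) / 2
= 1028 * 1027 / 2
= 527878


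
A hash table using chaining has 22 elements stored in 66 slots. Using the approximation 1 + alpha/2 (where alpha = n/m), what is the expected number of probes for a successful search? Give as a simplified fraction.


Load factor alpha = n/m = 22/66
Expected probes = 1 + alpha/2 = 1 + 22/(2*66)
= 1 + 22/132
= 132/132 + 22/132
= 154/132
Simplify: 7/6


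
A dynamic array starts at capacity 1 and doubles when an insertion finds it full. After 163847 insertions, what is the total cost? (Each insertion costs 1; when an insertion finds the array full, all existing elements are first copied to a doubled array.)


Insertion cost: 163847 (one per element)
Resizes occur just before inserting elements 2, 3, 5, 9, ...
Elements copied at each resize: 1 + 2 + 4 + 8 + 16 + 32 + 64 + 128 + 256 + 512 + 1024 + 2048 + 4096 + 8192 + 16384 + 32768 + 65536 + 131072
Sum of copies = 262143 (geometric series: 2^k - 1)
Total = 163847 + 262143 = 425990


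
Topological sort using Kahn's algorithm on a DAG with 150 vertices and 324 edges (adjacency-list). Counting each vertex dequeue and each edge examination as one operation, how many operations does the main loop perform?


Kahn's algorithm:
  1. Compute in-degrees: O(V + E)
  2. Process queue: each vertex dequeued once (O(V))
     each edge examined once (O(E))
Total = V + E = 150 + 324 = 474


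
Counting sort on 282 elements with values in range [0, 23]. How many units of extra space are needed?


Output array size: 282 (to store sorted result)
Count array size: 24 (one slot per possible value, range 0 to 23)
Total extra space = 282 + 24 = 306


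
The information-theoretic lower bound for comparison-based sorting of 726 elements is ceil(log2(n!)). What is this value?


A binary decision tree of height h has at most 2^h leaves and needs at least n! of them, so h >= ceil(log2(n!)).
726! is far too large to multiply out, so use Stirling's series:
  ln(n!) ~ n ln n - n + (1/2) ln(2 pi n) + 1/(12n)  (error below 1/(360 n^3), negligible here)
  ln(726) = 6.5875500
  n ln n = 726 * 6.5875500 = 4782.5613
  (1/2) ln(2 pi * 726) = (1/2) ln(4561.5925) = 4.2127
  1/(12*726) = 0.0001
  ln(726!) ~ 4782.5613 - 726 + 4.2127 + 0.0001 = 4060.7741
Convert to base 2: log2(726!) = 4060.7741 / ln 2 = 4060.7741 / 0.69314718 = 5858.4587
ceil(5858.4587) = 5859


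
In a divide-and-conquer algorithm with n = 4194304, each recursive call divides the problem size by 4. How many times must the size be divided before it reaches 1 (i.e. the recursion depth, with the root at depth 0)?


Number of divisions = log_4(4194304)
Sizes: 4194304 -> 1048576 -> 262144 -> 65536 -> 16384 -> 4096 -> 1024 -> 256 -> 64 -> 16 -> 4 -> 1 (11 divisions)
Recursion depth = 11


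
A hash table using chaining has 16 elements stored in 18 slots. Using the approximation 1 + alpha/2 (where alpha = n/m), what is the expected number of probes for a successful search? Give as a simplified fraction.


Load factor alpha = n/m = 16/18
Expected probes = 1 + alpha/2 = 1 + 16/(2*18)
= 1 + 16/36
= 36/36 + 16/36
= 52/36
Simplify: 13/9


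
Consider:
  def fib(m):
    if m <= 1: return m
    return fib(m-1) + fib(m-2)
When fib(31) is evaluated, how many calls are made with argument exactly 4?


Let N(m) = number of times fib(m) is called while evaluating fib(31).
N(31) = 1 (the initial call).
N(30) = 1 (only fib(31) calls it).
For 1 <= m <= 29: fib(m) is called by fib(m+1) and fib(m+2), so
  N(m) = N(m+1) + N(m+2).
fib(0) is called only by fib(2), so N(0) = N(2).
Walk down from m=31:
  N(31)=1, N(30)=1, N(29)=2, N(28)=3, N(27)=5, N(26)=8, N(25)=13, N(24)=21, N(23)=34, N(22)=55, N(21)=89, N(20)=144, N(19)=233, N(18)=377, N(17)=610, N(16)=987, N(15)=1597, N(14)=2584, N(13)=4181, N(12)=6765, N(11)=10946, N(10)=17711, N(9)=28657, N(8)=46368, N(7)=75025, N(6)=121393, N(5)=196418, N(4)=317811
N(4) = 317811


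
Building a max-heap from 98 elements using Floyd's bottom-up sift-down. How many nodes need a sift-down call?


In a heap of 98 elements (0-indexed array):
  Last element index: 97
  Parent of last element: floor((97 - 1) / 2) = 48
  Internal nodes: indices 0 to 48
  Count = floor(98/2) = 49


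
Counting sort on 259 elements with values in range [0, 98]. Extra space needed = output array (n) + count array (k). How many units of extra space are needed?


Output array size: 259 (to store sorted result)
Count array size: 99 (one slot per possible value, range 0 to 98)
Total extra space = 259 + 99 = 358


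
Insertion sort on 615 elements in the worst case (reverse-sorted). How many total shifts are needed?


In the worst case (reverse-sorted), each element shifts past all previous:
  Element 1: 1 shifts
  Element 2: 2 shifts
  Element 3: 3 shifts
  Element 4: 4 shifts
  Element 5: 5 shifts
  ...
  Element 614: 614 shifts
Total = 1 + 2 + ... + 614
= 615*(615-1)/2 = 188805


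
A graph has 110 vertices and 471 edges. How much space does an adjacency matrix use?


Adjacency matrix: V x V grid of entries
Space = V^2 = 110^2 = 110 * 110 = 12100


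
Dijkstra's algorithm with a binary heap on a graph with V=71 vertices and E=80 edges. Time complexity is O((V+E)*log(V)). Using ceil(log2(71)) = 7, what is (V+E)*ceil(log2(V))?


Dijkstra with a binary heap: each vertex is extracted once, each edge may relax once.
Each heap operation costs O(log V).
V + E = 71 + 80 = 151
ceil(log2(71)) = 7 (since 2^6 = 64 < 71 <= 128 = 2^7)
Total heap work = (V+E) * ceil(log2(V)) = 151 * 7 = 1057


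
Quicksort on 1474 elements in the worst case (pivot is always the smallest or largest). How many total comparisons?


In the worst case, each partition step picks the worst pivot:
  Partition 1: 1473 comparisons (n-1 elements to compare)
  Partition 2: 1472 comparisons
  Partition 3: 1471 comparisons
  Partition 4: 1470 comparisons
  Partition 5: 1469 comparisons
  ...
  Last partition: 0 comparisons
Total = (n-1) + (n-2) + ... + 1 + 0 = n*(n-1)/2
= 1474*1473/2 = 1085601


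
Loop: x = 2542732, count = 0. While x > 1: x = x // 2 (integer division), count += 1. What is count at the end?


The variable x halves each step:
x = 2542732 -> 1271366 -> 635683 -> 317841 -> 158920 -> 79460 -> 39730 -> 19865 -> 9932 -> 4966 -> 2483 -> 1241 -> 620 -> 310 -> 155 -> 77 -> 38 -> 19 -> 9 -> 4 -> 2 -> 1
Number of halvings = floor(log2(2542732)) = 21


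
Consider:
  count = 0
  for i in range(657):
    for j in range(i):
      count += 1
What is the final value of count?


For each i, the inner loop runs i times:
  i=0: inner runs 0 times
  i=1: inner runs 1 time
  i=2: inner runs 2 times
  i=3: inner runs 3 times
  i=4: inner runs 4 times
  i=5: inner runs 5 times
  i=6: inner runs 6 times
  i=7: inner runs 7 times
  ...
Total = 0 + 1 + 2 + ... + 656 = 657*(657-1)/2 = 215496


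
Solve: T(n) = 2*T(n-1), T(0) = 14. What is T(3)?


Unrolling:
T(3) = 2*T(2) = 2^2*T(1) = ... = 2^3*T(0)
= 2^3 * 14
= 8 * 14 = 112


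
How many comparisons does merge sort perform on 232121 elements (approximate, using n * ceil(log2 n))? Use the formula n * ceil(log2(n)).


Recursion depth: ceil(log2(232121)) = 18
Each recursion level merges n = 232121 elements
Total = 232121 * 18 = 4178178


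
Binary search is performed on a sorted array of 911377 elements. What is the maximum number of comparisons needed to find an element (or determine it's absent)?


Binary search halves the search space each comparison:
  Step 1: search space = 911377 -> 455688
  Step 2: search space = 455688 -> 227844
  Step 3: search space = 227844 -> 113922
  Step 4: search space = 113922 -> 56961
  Step 5: search space = 56961 -> 28480
  Step 6: search space = 28480 -> 14240
  Step 7: search space = 14240 -> 7120
  Step 8: search space = 7120 -> 3560
  Step 9: search space = 3560 -> 1780
  Step 10: search space = 1780 -> 890
  Step 11: search space = 890 -> 445
  Step 12: search space = 445 -> 222
  Step 13: search space = 222 -> 111
  Step 14: search space = 111 -> 55
  Step 15: search space = 55 -> 27
  Step 16: search space = 27 -> 13
  Step 17: search space = 13 -> 6
  Step 18: search space = 6 -> 3
  Step 19: search space = 3 -> 1
  Step 20: search space = 1 (final check)
Maximum comparisons = floor(log2(911377)) + 1 = 19 + 1 = 20


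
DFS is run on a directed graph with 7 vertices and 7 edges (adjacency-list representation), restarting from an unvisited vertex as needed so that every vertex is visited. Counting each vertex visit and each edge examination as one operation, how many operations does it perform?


A full DFS traversal processes each vertex exactly once (push/pop on stack).
Each directed edge is examined once.
V = 7, E = 7
V + E = 14


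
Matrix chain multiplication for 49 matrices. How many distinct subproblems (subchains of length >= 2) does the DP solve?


Subproblems are indexed by (i, j) where i < j.
Number of such pairs = n*(n-1)/2
= 49 * 48 / 2
= 1176


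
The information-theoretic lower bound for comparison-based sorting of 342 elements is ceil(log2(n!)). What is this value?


A binary decision tree of height h has at most 2^h leaves and needs at least n! of them, so h >= ceil(log2(n!)).
342! is far too large to multiply out, so use Stirling's series:
  ln(n!) ~ n ln n - n + (1/2) ln(2 pi n) + 1/(12n)  (error below 1/(360 n^3), negligible here)
  ln(342) = 5.8348107
  n ln n = 342 * 5.8348107 = 1995.5053
  (1/2) ln(2 pi * 342) = (1/2) ln(2148.8494) = 3.8363
  1/(12*342) = 0.0002
  ln(342!) ~ 1995.5053 - 342 + 3.8363 + 0.0002 = 1657.3418
Convert to base 2: log2(342!) = 1657.3418 / ln 2 = 1657.3418 / 0.69314718 = 2391.0388
ceil(2391.0388) = 2392


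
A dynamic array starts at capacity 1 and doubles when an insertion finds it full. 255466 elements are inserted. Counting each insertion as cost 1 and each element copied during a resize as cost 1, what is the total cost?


n = 255466
Insertion costs: 255466
Resizes copy 1, 2, 4, ... up to the largest power of 2 that is <= n-1 = 255465, i.e. 131072.
Copy costs = 1 + 2 + 4 + 8 + 16 + 32 + 64 + 128 + 256 + 512 + 1024 + 2048 + 4096 + 8192 + 16384 + 32768 + 65536 + 131072 = 262143
Total = 255466 + 262143 = 517609


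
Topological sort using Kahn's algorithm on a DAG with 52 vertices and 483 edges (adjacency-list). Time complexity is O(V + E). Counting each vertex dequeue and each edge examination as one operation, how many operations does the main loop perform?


Kahn's algorithm:
  1. Compute in-degrees: O(V + E)
  2. Process queue: each vertex dequeued once (O(V))
     each edge examined once (O(E))
Total = V + E = 52 + 483 = 535


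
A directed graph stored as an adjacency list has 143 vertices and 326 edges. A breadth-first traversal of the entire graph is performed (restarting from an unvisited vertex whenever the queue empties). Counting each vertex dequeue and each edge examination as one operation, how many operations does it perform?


A full BFS traversal dequeues each vertex once and examines each edge once.
Vertex visits: 143
Edge visits: 326
V + E = 143 + 326 = 469


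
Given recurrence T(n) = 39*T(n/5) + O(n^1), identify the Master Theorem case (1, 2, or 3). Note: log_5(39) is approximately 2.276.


Master Theorem parameters: a=39, b=5, c=1
log_b(a) = 2.276
Compare b^c with a: 5^1 = 5 < 39, so c < log_b(a).
Comparing c=1 vs log_b(a)=2.276:
1 < 2.276 => Case 1
Result: T(n) = O(n^(log_5 39)) ~ O(n^2.276)
Master Theorem case = 1


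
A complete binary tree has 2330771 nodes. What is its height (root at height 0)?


In a complete binary tree, level k holds nodes 2^k .. 2^(k+1)-1 (1-indexed).
Height = floor(log2(n)) = floor(log2(2330771)) = 21
Check: 2^21 = 2097152 <= 2330771 < 4194304 = 2^22


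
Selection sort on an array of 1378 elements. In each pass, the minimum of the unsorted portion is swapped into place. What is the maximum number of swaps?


Selection sort performs one swap per pass:
  Pass 1: find min in positions 0 to 1377, swap with position 0
  Pass 2: find min in positions 1 to 1377, swap with position 1
  Pass 3: find min in positions 2 to 1377, swap with position 2
  Pass 4: find min in positions 3 to 1377, swap with position 3
  Pass 5: find min in positions 4 to 1377, swap with position 4
  ... (1372 more passes)
Total passes (and swaps) = n - 1 = 1378 - 1 = 1377


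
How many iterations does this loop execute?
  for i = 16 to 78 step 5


The loop variable i takes values starting at 16 and increments by 5 each iteration.
Sequence: i = 16, 21, 26, 31, 36, 41, 46, 51, 56, ...
The upper bound 78 is inclusive, so the count is floor((last - first) / step) + 1:
floor((78 - 16) / 5) + 1 = floor(62/5) + 1 = 12 + 1 = 13


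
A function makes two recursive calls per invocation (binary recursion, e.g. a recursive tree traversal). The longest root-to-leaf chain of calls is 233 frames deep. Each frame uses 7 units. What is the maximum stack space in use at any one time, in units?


Binary recursion: the two calls run one after the other, so only one root-to-leaf chain of frames is on the stack at a time.
Maximum depth (longest chain) = 233 frames
Each frame = 7 units
Max stack space = 233 * 7 = 1631


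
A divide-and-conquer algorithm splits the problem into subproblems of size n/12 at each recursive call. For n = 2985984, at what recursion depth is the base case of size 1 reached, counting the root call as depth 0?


At each depth, the problem size is divided by 12:
  Depth 0: problem size = 2985984
  Depth 1: problem size = 248832
  Depth 2: problem size = 20736
  Depth 3: problem size = 1728
  Depth 4: problem size = 144
  Depth 5: problem size = 12
  Depth 6: problem size = 1 (base case)
The base case is reached at depth log_12(2985984) = 6 (the tree has 7 levels counting depth 0, but the depth asked for is 6).
Recursion depth = 6


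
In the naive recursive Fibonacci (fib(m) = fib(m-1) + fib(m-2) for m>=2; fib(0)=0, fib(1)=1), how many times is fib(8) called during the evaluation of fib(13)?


Let N(m) = number of times fib(m) is called while evaluating fib(13).
N(13) = 1 (the initial call).
N(12) = 1 (only fib(13) calls it).
For 1 <= m <= 11: fib(m) is called by fib(m+1) and fib(m+2), so
  N(m) = N(m+1) + N(m+2).
fib(0) is called only by fib(2), so N(0) = N(2).
Walk down from m=13:
  N(13)=1, N(12)=1, N(11)=2, N(10)=3, N(9)=5, N(8)=8
N(8) = 8


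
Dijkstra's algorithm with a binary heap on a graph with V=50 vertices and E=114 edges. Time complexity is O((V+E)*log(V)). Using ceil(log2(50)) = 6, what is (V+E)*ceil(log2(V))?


Dijkstra with a binary heap: each vertex is extracted once, each edge may relax once.
Each heap operation costs O(log V).
V + E = 50 + 114 = 164
ceil(log2(50)) = 6 (since 2^5 = 32 < 50 <= 64 = 2^6)
Total heap work = (V+E) * ceil(log2(V)) = 164 * 6 = 984


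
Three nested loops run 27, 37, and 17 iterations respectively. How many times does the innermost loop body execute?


Loop 1 (outermost): 27 iterations
Loop 2 (middle): 37 iterations per outer
Loop 3 (innermost): 17 iterations per middle
Total = 27 * 37 * 17 = 16983


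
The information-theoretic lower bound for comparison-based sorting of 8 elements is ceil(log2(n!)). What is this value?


A binary decision tree of height h has at most 2^h leaves and needs at least n! of them, so h >= ceil(log2(n!)).
Compute 8! as a running product:
  x2 = 2, x3 = 6, x4 = 24, x5 = 120
  x6 = 720, x7 = 5040, x8 = 40320
8! = 40320
Bracket between powers of 2:
  2^15 = 32768 < 40320 <= 65536 = 2^16
So ceil(log2(8!)) = 16


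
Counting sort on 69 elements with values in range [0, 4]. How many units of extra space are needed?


Output array size: 69 (to store sorted result)
Count array size: 5 (one slot per possible value, range 0 to 4)
Total extra space = 69 + 5 = 74


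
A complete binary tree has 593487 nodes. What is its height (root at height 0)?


In a complete binary tree, level k holds nodes 2^k .. 2^(k+1)-1 (1-indexed).
Height = floor(log2(n)) = floor(log2(593487)) = 19
Check: 2^19 = 524288 <= 593487 < 1048576 = 2^20


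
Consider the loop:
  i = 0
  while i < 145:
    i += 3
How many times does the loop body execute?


Starting at i = 0, each iteration adds 3.
Iterations until i >= 145:
  Iteration 1: i = 0 -> i = 3
  Iteration 2: i = 3 -> i = 6
  Iteration 3: i = 6 -> i = 9
  Iteration 4: i = 9 -> i = 12
  Iteration 5: i = 12 -> i = 15
  Iteration 6: i = 15 -> i = 18
  Iteration 7: i = 18 -> i = 21
  Iteration 8: i = 21 -> i = 24
  ... continuing ...
Total iterations = ceil(145/3) = 49


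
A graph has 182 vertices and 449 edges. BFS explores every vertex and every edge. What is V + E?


A full BFS traversal dequeues each vertex once and examines each edge once.
Vertex visits: 182
Edge visits: 449
V + E = 182 + 449 = 631


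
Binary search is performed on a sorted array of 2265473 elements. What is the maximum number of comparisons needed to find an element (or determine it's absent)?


Binary search halves the search space each comparison:
  Step 1: search space = 2265473 -> 1132736
  Step 2: search space = 1132736 -> 566368
  Step 3: search space = 566368 -> 283184
  Step 4: search space = 283184 -> 141592
  Step 5: search space = 141592 -> 70796
  Step 6: search space = 70796 -> 35398
  Step 7: search space = 35398 -> 17699
  Step 8: search space = 17699 -> 8849
  Step 9: search space = 8849 -> 4424
  Step 10: search space = 4424 -> 2212
  Step 11: search space = 2212 -> 1106
  Step 12: search space = 1106 -> 553
  Step 13: search space = 553 -> 276
  Step 14: search space = 276 -> 138
  Step 15: search space = 138 -> 69
  Step 16: search space = 69 -> 34
  Step 17: search space = 34 -> 17
  Step 18: search space = 17 -> 8
  Step 19: search space = 8 -> 4
  Step 20: search space = 4 -> 2
  Step 21: search space = 2 -> 1
  Step 22: search space = 1 (final check)
Maximum comparisons = floor(log2(2265473)) + 1 = 21 + 1 = 22


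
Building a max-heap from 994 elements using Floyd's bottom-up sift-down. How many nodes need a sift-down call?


In a heap of 994 elements (0-indexed array):
  Last element index: 993
  Parent of last element: floor((993 - 1) / 2) = 496
  Internal nodes: indices 0 to 496
  Count = floor(994/2) = 497


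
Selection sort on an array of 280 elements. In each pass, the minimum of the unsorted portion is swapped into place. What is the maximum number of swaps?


Selection sort performs one swap per pass:
  Pass 1: find min in positions 0 to 279, swap with position 0
  Pass 2: find min in positions 1 to 279, swap with position 1
  Pass 3: find min in positions 2 to 279, swap with position 2
  Pass 4: find min in positions 3 to 279, swap with position 3
  Pass 5: find min in positions 4 to 279, swap with position 4
  ... (274 more passes)
Total passes (and swaps) = n - 1 = 280 - 1 = 279


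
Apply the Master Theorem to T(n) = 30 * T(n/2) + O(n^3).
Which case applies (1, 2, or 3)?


The Master Theorem: T(n) = a*T(n/b) + O(n^c)
  a = 30, b = 2, c = 3
log_b(a) = log_2(30) ~ 4.907
Compare b^c with a: 2^3 = 8 < 30, so c < log_b(a).
Since c < log_b(a), Case 1 applies.
T(n) = O(n^(log_2 30)) ~ O(n^4.907)
Master Theorem case = 1


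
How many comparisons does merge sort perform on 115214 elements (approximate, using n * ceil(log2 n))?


Recursion depth: ceil(log2(115214)) = 17
Each recursion level merges n = 115214 elements
Total = 115214 * 17 = 1958638


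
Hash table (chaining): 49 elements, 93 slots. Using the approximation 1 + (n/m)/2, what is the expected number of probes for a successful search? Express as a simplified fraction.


Computing expected probes:
alpha = 49/93
= 1 + alpha/2
= 1 + 49/(2*93)
= (2*93 + 49) / (2*93)
= 235/186


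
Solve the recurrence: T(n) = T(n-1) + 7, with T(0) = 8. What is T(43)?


Unrolling the recurrence:
T(43) = T(42) + 7
       = T(41) + 7 + 7
       = T(40) + 7*3
       ...
       = T(0) + 7*43
       = 8 + 301 = 309


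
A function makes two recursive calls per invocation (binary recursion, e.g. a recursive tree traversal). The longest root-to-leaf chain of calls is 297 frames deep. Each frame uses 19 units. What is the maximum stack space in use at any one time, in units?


Binary recursion: the two calls run one after the other, so only one root-to-leaf chain of frames is on the stack at a time.
Maximum depth (longest chain) = 297 frames
Each frame = 19 units
Max stack space = 297 * 19 = 5643


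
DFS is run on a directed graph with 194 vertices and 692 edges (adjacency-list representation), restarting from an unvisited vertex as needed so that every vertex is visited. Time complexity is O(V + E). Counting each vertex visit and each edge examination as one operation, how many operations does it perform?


A full DFS traversal processes each vertex exactly once (push/pop on stack).
Each directed edge is examined once.
V = 194, E = 692
V + E = 886


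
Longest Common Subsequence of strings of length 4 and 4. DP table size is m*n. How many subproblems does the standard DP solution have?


DP table indexed by positions in both strings.
First string: 4 positions
Second string: 4 positions
Total = 4 * 4 = 16


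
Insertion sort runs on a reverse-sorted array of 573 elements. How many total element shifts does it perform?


Sum of shifts = 1 + 2 + 3 + ... + 572
= 573 * 572 / 2
= 327756 / 2
= 163878


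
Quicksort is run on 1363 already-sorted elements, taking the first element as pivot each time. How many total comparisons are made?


Sum of comparisons per partition:
1362 + 1361 + ... + 1 + 0
= 1363 * (1363 - 1) / 2
= 1363 * 1362 / 2
= 928203


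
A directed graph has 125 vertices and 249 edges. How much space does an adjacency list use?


Adjacency list: one list head per vertex + one entry per edge
Vertex heads: 125
Edge entries: 249
Total = 125 + 249 = 374


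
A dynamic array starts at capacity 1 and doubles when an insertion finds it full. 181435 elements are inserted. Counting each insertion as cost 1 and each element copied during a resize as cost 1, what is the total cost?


n = 181435
Insertion costs: 181435
Resizes copy 1, 2, 4, ... up to the largest power of 2 that is <= n-1 = 181434, i.e. 131072.
Copy costs = 1 + 2 + 4 + 8 + 16 + 32 + 64 + 128 + 256 + 512 + 1024 + 2048 + 4096 + 8192 + 16384 + 32768 + 65536 + 131072 = 262143
Total = 181435 + 262143 = 443578


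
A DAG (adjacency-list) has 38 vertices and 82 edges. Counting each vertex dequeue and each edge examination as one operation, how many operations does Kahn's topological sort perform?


V = 38 (vertex processing)
E = 82 (edge processing)
V + E = 38 + 82 = 120


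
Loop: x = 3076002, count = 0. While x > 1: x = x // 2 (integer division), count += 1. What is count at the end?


The variable x halves each step:
x = 3076002 -> 1538001 -> 769000 -> 384500 -> 192250 -> 96125 -> 48062 -> 24031 -> 12015 -> 6007 -> 3003 -> 1501 -> 750 -> 375 -> 187 -> 93 -> 46 -> 23 -> 11 -> 5 -> 2 -> 1
Number of halvings = floor(log2(3076002)) = 21


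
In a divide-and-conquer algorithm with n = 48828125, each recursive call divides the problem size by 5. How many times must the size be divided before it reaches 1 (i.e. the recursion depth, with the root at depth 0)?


Number of divisions = log_5(48828125)
Sizes: 48828125 -> 9765625 -> 1953125 -> 390625 -> 78125 -> 15625 -> 3125 -> 625 -> 125 -> 25 -> 5 -> 1 (11 divisions)
Recursion depth = 11


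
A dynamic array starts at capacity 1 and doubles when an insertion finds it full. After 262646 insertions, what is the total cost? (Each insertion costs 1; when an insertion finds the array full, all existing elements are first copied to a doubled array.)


Insertion cost: 262646 (one per element)
Resizes occur just before inserting elements 2, 3, 5, 9, ...
Elements copied at each resize: 1 + 2 + 4 + 8 + 16 + 32 + 64 + 128 + 256 + 512 + 1024 + 2048 + 4096 + 8192 + 16384 + 32768 + 65536 + 131072 + 262144
Sum of copies = 524287 (geometric series: 2^k - 1)
Total = 262646 + 524287 = 786933


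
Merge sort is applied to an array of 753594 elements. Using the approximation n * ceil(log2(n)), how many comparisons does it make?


Merge sort divides the array into halves recursively.
Number of levels = ceil(log2(753594)) = 20
At each level, approximately n = 753594 comparisons are needed for merging.
Total comparisons ~ n * ceil(log2(n)) = 753594 * 20 = 15071880


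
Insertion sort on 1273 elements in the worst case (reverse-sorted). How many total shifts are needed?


In the worst case (reverse-sorted), each element shifts past all previous:
  Element 1: 1 shifts
  Element 2: 2 shifts
  Element 3: 3 shifts
  Element 4: 4 shifts
  Element 5: 5 shifts
  ...
  Element 1272: 1272 shifts
Total = 1 + 2 + ... + 1272
= 1273*(1273-1)/2 = 809628


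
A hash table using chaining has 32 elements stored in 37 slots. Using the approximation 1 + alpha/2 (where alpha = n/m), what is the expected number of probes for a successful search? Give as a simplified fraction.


Load factor alpha = n/m = 32/37
Expected probes = 1 + alpha/2 = 1 + 32/(2*37)
= 1 + 32/74
= 74/74 + 32/74
= 106/74
Simplify: 53/37


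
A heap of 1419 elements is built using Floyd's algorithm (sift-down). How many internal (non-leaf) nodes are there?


Leaf nodes occupy roughly half the array.
Sift-down is called for each internal node, starting from the last one.
Internal nodes = floor(n/2) = floor(1419/2) = 709


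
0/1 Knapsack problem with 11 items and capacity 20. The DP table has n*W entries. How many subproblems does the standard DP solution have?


The DP table is indexed by (item, capacity).
Rows: 11 items
Columns: 20 capacity values (1 to W)
Total subproblems = 11 * 20 = 220


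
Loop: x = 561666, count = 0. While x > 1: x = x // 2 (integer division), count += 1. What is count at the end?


The variable x halves each step:
x = 561666 -> 280833 -> 140416 -> 70208 -> 35104 -> 17552 -> 8776 -> 4388 -> 2194 -> 1097 -> 548 -> 274 -> 137 -> 68 -> 34 -> 17 -> 8 -> 4 -> 2 -> 1
Number of halvings = floor(log2(561666)) = 19


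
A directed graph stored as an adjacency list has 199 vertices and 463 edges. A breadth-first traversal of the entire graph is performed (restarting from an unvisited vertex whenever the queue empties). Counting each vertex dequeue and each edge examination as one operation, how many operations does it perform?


A full BFS traversal dequeues each vertex once and examines each edge once.
Vertex visits: 199
Edge visits: 463
V + E = 199 + 463 = 662


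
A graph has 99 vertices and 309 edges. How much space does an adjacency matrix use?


Adjacency matrix: V x V grid of entries
Space = V^2 = 99^2 = 99 * 99 = 9801


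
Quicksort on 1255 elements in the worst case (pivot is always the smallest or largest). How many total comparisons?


In the worst case, each partition step picks the worst pivot:
  Partition 1: 1254 comparisons (n-1 elements to compare)
  Partition 2: 1253 comparisons
  Partition 3: 1252 comparisons
  Partition 4: 1251 comparisons
  Partition 5: 1250 comparisons
  ...
  Last partition: 0 comparisons
Total = (n-1) + (n-2) + ... + 1 + 0 = n*(n-1)/2
= 1255*1254/2 = 786885


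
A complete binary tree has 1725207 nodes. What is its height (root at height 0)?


In a complete binary tree, level k holds nodes 2^k .. 2^(k+1)-1 (1-indexed).
Height = floor(log2(n)) = floor(log2(1725207)) = 20
Check: 2^20 = 1048576 <= 1725207 < 2097152 = 2^21


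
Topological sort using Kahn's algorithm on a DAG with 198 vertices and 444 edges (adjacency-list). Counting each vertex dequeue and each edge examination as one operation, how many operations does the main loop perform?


Kahn's algorithm:
  1. Compute in-degrees: O(V + E)
  2. Process queue: each vertex dequeued once (O(V))
     each edge examined once (O(E))
Total = V + E = 198 + 444 = 642


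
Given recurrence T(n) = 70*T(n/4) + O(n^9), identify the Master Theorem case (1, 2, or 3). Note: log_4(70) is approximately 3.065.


Master Theorem parameters: a=70, b=4, c=9
log_b(a) = 3.065
Compare b^c with a: 4^9 = 262144 > 70, so c > log_b(a).
Comparing c=9 vs log_b(a)=3.065:
9 > 3.065 => Case 3
Result: T(n) = O(n^9)
Master Theorem case = 3


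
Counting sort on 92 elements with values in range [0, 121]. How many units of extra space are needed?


Output array size: 92 (to store sorted result)
Count array size: 122 (one slot per possible value, range 0 to 121)
Total extra space = 92 + 122 = 214


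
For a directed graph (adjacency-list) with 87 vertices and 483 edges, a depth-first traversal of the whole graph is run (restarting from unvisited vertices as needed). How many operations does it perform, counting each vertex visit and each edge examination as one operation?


A full DFS traversal visits each vertex once and examines each edge once.
V = 87
E = 483
Sum = 87 + 483 = 570


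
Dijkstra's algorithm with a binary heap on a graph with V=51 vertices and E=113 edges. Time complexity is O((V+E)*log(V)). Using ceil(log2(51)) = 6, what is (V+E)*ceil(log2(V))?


Dijkstra with a binary heap: each vertex is extracted once, each edge may relax once.
Each heap operation costs O(log V).
V + E = 51 + 113 = 164
ceil(log2(51)) = 6 (since 2^5 = 32 < 51 <= 64 = 2^6)
Total heap work = (V+E) * ceil(log2(V)) = 164 * 6 = 984


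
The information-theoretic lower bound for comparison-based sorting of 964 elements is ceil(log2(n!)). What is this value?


A binary decision tree of height h has at most 2^h leaves and needs at least n! of them, so h >= ceil(log2(n!)).
964! is far too large to multiply out, so use Stirling's series:
  ln(n!) ~ n ln n - n + (1/2) ln(2 pi n) + 1/(12n)  (error below 1/(360 n^3), negligible here)
  ln(964) = 6.8710913
  n ln n = 964 * 6.8710913 = 6623.7320
  (1/2) ln(2 pi * 964) = (1/2) ln(6056.9906) = 4.3545
  1/(12*964) = 0.0001
  ln(964!) ~ 6623.7320 - 964 + 4.3545 + 0.0001 = 5664.0866
Convert to base 2: log2(964!) = 5664.0866 / ln 2 = 5664.0866 / 0.69314718 = 8171.5497
ceil(8171.5497) = 8172


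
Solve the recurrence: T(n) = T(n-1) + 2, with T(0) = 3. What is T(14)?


Unrolling the recurrence:
T(14) = T(13) + 2
       = T(12) + 2 + 2
       = T(11) + 2*3
       ...
       = T(0) + 2*14
       = 3 + 28 = 31


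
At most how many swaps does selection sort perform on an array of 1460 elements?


Each of the 1459 passes places one element in its final position.
Pass 1: swap minimum into position 0
Pass 2: swap minimum of remaining into position 1
...
Pass 1459: last two elements, one swap
Maximum swaps = 1460 - 1 = 1459


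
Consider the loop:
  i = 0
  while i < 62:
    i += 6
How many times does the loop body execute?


Starting at i = 0, each iteration adds 6.
Iterations until i >= 62:
  Iteration 1: i = 0 -> i = 6
  Iteration 2: i = 6 -> i = 12
  Iteration 3: i = 12 -> i = 18
  Iteration 4: i = 18 -> i = 24
  Iteration 5: i = 24 -> i = 30
  Iteration 6: i = 30 -> i = 36
  Iteration 7: i = 36 -> i = 42
  Iteration 8: i = 42 -> i = 48
  ... continuing ...
Total iterations = ceil(62/6) = 11


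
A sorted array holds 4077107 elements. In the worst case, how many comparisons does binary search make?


Halving sequence: 4077107 -> 2038553 -> 1019276 -> 509638 -> 254819 -> 127409 -> 63704 -> 31852 -> 15926 -> 7963 -> 3981 -> 1990 -> 995 -> 497 -> 248 -> 124 -> 62 -> 31 -> 15 -> 7 -> 3 -> 1
Number of halvings = 21
Max comparisons = 21 + 1 = 22


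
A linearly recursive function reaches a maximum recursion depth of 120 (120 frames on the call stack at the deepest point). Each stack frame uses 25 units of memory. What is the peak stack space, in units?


Maximum recursion depth = 120 frames
Memory per frame = 25 units
Total stack space = depth * frame_size
= 120 * 25 = 3000


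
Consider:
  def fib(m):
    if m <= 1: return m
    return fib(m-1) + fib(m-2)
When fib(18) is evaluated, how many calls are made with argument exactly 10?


Let N(m) = number of times fib(m) is called while evaluating fib(18).
N(18) = 1 (the initial call).
N(17) = 1 (only fib(18) calls it).
For 1 <= m <= 16: fib(m) is called by fib(m+1) and fib(m+2), so
  N(m) = N(m+1) + N(m+2).
fib(0) is called only by fib(2), so N(0) = N(2).
Walk down from m=18:
  N(18)=1, N(17)=1, N(16)=2, N(15)=3, N(14)=5, N(13)=8, N(12)=13, N(11)=21, N(10)=34
N(10) = 34


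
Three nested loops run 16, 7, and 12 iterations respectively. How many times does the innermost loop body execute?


Loop 1 (outermost): 16 iterations
Loop 2 (middle): 7 iterations per outer
Loop 3 (innermost): 12 iterations per middle
Total = 16 * 7 * 12 = 1344


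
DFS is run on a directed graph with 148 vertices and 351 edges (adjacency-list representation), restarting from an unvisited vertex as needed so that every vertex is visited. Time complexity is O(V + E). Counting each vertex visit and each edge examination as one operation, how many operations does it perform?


A full DFS traversal processes each vertex exactly once (push/pop on stack).
Each directed edge is examined once.
V = 148, E = 351
V + E = 499


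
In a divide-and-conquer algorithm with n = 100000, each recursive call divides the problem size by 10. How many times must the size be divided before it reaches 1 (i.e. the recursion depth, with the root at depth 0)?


Number of divisions = log_10(100000)
Sizes: 100000 -> 10000 -> 1000 -> 100 -> 10 -> 1 (5 divisions)
Recursion depth = 5


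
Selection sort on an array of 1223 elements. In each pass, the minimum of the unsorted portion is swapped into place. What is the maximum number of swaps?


Selection sort performs one swap per pass:
  Pass 1: find min in positions 0 to 1222, swap with position 0
  Pass 2: find min in positions 1 to 1222, swap with position 1
  Pass 3: find min in positions 2 to 1222, swap with position 2
  Pass 4: find min in positions 3 to 1222, swap with position 3
  Pass 5: find min in positions 4 to 1222, swap with position 4
  ... (1217 more passes)
Total passes (and swaps) = n - 1 = 1223 - 1 = 1222


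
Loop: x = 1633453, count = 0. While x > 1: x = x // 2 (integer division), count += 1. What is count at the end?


The variable x halves each step:
x = 1633453 -> 816726 -> 408363 -> 204181 -> 102090 -> 51045 -> 25522 -> 12761 -> 6380 -> 3190 -> 1595 -> 797 -> 398 -> 199 -> 99 -> 49 -> 24 -> 12 -> 6 -> 3 -> 1
Number of halvings = floor(log2(1633453)) = 20


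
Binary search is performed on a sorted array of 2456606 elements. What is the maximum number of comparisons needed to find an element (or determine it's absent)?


Binary search halves the search space each comparison:
  Step 1: search space = 2456606 -> 1228303
  Step 2: search space = 1228303 -> 614151
  Step 3: search space = 614151 -> 307075
  Step 4: search space = 307075 -> 153537
  Step 5: search space = 153537 -> 76768
  Step 6: search space = 76768 -> 38384
  Step 7: search space = 38384 -> 19192
  Step 8: search space = 19192 -> 9596
  Step 9: search space = 9596 -> 4798
  Step 10: search space = 4798 -> 2399
  Step 11: search space = 2399 -> 1199
  Step 12: search space = 1199 -> 599
  Step 13: search space = 599 -> 299
  Step 14: search space = 299 -> 149
  Step 15: search space = 149 -> 74
  Step 16: search space = 74 -> 37
  Step 17: search space = 37 -> 18
  Step 18: search space = 18 -> 9
  Step 19: search space = 9 -> 4
  Step 20: search space = 4 -> 2
  Step 21: search space = 2 -> 1
  Step 22: search space = 1 (final check)
Maximum comparisons = floor(log2(2456606)) + 1 = 21 + 1 = 22


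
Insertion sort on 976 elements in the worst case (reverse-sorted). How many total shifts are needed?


In the worst case (reverse-sorted), each element shifts past all previous:
  Element 1: 1 shifts
  Element 2: 2 shifts
  Element 3: 3 shifts
  Element 4: 4 shifts
  Element 5: 5 shifts
  ...
  Element 975: 975 shifts
Total = 1 + 2 + ... + 975
= 976*(976-1)/2 = 475800


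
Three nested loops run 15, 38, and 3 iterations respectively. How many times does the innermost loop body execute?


Loop 1 (outermost): 15 iterations
Loop 2 (middle): 38 iterations per outer
Loop 3 (innermost): 3 iterations per middle
Total = 15 * 38 * 3 = 1710


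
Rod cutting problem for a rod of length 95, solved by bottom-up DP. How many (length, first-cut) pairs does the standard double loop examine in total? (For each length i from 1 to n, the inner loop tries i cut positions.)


For each subproblem length i = 1..95, the inner loop considers i possible first cuts.
Total = 1 + 2 + ... + 95
= 95*(95+1)/2
= 95*96/2 = 4560


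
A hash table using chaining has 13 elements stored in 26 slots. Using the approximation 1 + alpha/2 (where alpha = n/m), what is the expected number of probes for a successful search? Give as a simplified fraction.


Load factor alpha = n/m = 13/26
Expected probes = 1 + alpha/2 = 1 + 13/(2*26)
= 1 + 13/52
= 52/52 + 13/52
= 65/52
Simplify: 5/4


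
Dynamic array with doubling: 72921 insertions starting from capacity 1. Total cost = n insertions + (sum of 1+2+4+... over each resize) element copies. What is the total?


n = 72921
Insertion costs: 72921
Resizes copy 1, 2, 4, ... up to the largest power of 2 that is <= n-1 = 72920, i.e. 65536.
Copy costs = 1 + 2 + 4 + 8 + 16 + 32 + 64 + 128 + 256 + 512 + 1024 + 2048 + 4096 + 8192 + 16384 + 32768 + 65536 = 131071
Total = 72921 + 131071 = 203992


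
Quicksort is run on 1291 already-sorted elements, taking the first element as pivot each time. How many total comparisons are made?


Sum of comparisons per partition:
1290 + 1289 + ... + 1 + 0
= 1291 * (1291 - 1) / 2
= 1291 * 1290 / 2
= 832695


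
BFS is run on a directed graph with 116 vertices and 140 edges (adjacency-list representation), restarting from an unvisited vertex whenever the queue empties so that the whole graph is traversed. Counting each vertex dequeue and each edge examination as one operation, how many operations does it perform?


A full BFS traversal dequeues each vertex exactly once and examines each directed edge exactly once.
V = 116 (vertex processing cost)
E = 140 (edge examination cost)
Total operations proportional to V + E = 116 + 140 = 256


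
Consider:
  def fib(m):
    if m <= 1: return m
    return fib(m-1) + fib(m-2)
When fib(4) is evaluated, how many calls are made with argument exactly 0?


Let N(m) = number of times fib(m) is called while evaluating fib(4).
N(4) = 1 (the initial call).
N(3) = 1 (only fib(4) calls it).
For 1 <= m <= 2: fib(m) is called by fib(m+1) and fib(m+2), so
  N(m) = N(m+1) + N(m+2).
fib(0) is called only by fib(2), so N(0) = N(2).
Walk down from m=4:
  N(4)=1, N(3)=1, N(2)=2, N(1)=3, N(0)=N(2)=2
N(0) = 2
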